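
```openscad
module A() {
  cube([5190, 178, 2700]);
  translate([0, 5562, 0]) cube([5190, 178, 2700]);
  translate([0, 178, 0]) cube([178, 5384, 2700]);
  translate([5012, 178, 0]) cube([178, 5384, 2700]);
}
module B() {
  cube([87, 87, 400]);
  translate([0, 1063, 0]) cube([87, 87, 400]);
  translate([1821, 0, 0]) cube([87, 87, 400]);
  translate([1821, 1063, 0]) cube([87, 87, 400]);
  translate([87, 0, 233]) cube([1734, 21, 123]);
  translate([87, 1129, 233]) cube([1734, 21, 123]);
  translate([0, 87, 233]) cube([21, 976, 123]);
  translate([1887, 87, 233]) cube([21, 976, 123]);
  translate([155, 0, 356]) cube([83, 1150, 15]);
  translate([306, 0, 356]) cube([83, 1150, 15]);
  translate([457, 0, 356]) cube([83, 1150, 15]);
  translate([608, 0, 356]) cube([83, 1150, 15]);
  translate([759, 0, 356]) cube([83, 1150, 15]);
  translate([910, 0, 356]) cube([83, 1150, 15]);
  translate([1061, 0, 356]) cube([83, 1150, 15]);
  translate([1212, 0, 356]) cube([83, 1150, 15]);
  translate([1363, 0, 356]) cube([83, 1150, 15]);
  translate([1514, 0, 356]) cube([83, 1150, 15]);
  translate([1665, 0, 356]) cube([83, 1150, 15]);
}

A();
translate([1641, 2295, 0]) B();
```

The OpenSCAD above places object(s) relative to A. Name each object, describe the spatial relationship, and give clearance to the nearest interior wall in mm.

A is a house frame. B is a bed frame. The bed frame sits inside the house frame, centred. The clearance to the nearest interior wall is 1463 mm.

Clearances: x = 1463, y = 2117; minimum 1463 mm.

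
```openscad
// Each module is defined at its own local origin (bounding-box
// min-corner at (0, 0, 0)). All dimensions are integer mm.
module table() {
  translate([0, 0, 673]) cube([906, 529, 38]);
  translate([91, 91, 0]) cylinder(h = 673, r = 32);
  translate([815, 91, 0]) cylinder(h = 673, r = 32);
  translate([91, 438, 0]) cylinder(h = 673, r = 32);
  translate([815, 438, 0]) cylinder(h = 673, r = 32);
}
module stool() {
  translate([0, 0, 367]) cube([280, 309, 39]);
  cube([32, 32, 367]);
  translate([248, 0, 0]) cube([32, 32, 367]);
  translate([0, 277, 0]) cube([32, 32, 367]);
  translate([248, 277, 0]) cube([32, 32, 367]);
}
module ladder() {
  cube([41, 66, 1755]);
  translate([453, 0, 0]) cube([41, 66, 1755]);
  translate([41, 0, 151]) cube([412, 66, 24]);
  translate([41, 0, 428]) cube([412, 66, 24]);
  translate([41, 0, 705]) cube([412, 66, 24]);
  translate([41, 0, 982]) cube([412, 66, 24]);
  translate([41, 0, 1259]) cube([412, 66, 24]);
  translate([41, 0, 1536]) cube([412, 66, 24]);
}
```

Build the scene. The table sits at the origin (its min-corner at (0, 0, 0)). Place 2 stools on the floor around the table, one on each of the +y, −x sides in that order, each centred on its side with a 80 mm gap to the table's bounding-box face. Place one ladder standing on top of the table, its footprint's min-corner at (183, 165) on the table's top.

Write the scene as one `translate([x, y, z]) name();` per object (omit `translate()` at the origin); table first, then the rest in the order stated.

table();
translate([313, 609, 0]) stool();
translate([-360, 110, 0]) stool();
translate([183, 165, 711]) ladder();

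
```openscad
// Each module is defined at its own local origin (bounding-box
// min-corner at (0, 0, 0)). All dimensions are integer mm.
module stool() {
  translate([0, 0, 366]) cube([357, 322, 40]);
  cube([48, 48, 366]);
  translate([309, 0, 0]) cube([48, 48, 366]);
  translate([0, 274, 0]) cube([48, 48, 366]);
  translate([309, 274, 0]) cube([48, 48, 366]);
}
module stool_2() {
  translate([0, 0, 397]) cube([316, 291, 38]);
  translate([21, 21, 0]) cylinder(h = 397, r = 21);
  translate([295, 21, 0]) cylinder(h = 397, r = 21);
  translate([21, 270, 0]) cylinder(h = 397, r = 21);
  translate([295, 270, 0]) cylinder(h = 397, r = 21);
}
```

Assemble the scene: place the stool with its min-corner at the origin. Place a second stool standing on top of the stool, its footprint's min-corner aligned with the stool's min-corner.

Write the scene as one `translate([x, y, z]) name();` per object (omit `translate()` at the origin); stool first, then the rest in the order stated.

stool();
translate([0, 0, 406]) stool_2();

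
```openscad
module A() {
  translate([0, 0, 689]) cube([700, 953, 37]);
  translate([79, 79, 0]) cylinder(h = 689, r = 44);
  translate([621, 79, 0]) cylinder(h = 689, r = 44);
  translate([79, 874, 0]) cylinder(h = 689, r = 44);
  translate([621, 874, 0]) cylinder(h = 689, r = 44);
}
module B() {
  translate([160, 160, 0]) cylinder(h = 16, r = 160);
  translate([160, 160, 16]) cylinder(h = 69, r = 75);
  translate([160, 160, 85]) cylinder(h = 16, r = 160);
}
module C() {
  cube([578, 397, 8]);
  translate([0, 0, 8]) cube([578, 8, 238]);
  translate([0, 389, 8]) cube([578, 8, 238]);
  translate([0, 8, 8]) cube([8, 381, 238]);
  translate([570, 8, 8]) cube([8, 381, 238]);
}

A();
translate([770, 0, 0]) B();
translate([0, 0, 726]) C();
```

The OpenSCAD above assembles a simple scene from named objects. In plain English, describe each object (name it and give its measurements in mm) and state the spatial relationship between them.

A is a table with a 700×953 mm rectangular top, 37 mm thick, top surface at z = 726 mm, supported by four round legs of 88 mm diameter, each leg's bounding box inset 35 mm from the nearest pair of top edges, running from the floor.

B is a spool: two coaxial disc flanges of radius 160 mm and thickness 16 mm, joined by a core cylinder of radius 75 mm and height 69 mm. The lower flange rests on z = 0 and the three cylinders share a vertical axis.

C is an open storage box with external size 578×397×246 mm and wall thickness 8 mm (the base is also 8 mm thick). The base covers the whole footprint; the four walls stand on the base, with the y-facing walls full-width and the x-facing walls fitting between their inner faces.

The spool is on the floor beside the table on its +x side. The open box is on top of the table.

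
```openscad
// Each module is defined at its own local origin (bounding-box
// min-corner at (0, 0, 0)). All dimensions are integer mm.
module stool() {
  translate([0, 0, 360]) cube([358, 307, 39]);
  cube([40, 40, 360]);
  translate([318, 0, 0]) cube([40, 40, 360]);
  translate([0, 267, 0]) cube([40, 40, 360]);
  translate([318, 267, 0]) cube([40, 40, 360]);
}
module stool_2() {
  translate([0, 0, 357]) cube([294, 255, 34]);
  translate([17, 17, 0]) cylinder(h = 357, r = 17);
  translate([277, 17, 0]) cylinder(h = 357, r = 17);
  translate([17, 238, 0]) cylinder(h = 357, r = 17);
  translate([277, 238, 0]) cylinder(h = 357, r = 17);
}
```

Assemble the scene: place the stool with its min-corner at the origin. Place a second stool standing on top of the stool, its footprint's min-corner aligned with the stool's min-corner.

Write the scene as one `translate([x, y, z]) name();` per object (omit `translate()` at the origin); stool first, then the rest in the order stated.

stool();
translate([0, 0, 399]) stool_2();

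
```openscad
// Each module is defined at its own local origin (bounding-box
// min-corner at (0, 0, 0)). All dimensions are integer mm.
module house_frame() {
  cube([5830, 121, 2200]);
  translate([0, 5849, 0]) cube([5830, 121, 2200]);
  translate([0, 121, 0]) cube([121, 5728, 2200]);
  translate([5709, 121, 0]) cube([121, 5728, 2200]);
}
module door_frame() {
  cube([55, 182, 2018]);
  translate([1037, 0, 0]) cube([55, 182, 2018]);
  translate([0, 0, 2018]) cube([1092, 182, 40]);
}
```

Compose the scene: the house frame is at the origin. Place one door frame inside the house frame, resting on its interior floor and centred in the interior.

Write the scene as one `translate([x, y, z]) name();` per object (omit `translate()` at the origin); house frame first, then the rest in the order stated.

house_frame();
translate([2369, 2894, 0]) door_frame();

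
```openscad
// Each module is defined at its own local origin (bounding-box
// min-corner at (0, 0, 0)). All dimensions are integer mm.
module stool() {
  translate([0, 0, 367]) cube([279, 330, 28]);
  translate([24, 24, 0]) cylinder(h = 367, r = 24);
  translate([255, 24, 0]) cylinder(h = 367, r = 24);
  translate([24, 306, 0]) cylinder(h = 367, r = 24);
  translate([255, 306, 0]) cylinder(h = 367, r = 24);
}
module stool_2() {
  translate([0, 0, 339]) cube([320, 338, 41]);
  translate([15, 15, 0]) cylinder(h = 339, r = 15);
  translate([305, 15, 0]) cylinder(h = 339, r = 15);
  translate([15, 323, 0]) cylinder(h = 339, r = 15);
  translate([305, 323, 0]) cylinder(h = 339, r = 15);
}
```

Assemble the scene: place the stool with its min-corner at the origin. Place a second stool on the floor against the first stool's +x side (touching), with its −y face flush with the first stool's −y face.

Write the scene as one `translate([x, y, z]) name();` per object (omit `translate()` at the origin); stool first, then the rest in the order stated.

stool();
translate([279, 0, 0]) stool_2();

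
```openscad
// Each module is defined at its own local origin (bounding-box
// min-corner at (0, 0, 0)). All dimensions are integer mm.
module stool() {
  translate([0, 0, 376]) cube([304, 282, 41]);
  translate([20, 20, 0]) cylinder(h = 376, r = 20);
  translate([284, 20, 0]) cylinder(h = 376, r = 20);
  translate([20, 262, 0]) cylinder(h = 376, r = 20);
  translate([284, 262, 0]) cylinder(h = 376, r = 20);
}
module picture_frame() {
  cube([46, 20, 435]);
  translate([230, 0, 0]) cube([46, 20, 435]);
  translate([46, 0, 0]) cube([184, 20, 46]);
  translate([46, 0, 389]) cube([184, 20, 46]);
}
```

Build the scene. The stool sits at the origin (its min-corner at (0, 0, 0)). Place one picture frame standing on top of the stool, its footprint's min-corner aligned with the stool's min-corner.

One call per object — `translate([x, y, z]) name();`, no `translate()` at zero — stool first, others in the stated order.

stool();
translate([0, 0, 417]) picture_frame();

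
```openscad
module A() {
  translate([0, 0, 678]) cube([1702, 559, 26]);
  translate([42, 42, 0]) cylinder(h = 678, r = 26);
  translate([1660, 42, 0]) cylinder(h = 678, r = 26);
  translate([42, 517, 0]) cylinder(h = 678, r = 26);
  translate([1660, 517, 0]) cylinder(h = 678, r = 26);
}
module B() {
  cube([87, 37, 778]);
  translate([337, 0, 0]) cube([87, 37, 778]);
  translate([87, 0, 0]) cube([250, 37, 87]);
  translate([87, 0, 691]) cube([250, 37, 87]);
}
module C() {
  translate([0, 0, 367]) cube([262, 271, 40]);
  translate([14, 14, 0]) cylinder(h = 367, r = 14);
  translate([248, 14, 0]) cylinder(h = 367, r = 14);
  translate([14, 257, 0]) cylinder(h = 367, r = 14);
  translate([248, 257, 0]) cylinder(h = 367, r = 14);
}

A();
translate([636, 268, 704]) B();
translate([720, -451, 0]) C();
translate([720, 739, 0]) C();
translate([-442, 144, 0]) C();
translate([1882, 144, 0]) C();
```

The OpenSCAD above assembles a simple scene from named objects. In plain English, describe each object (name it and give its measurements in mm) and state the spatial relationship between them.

A is a table with a 1702×559 mm rectangular top, 26 mm thick, top surface at z = 704 mm, supported by four round legs of 52 mm diameter, each leg's bounding box inset 16 mm from the nearest pair of top edges, running from the floor.

B is a rectangular picture frame lying in the x–z plane (depth along y). The opening is 250 mm wide (x) by 604 mm tall (z), surrounded by a border 87 mm wide on all four sides. The frame is 37 mm deep and is made of two full-height vertical stiles with two horizontal rails fitted between them.

C is a four-legged stool. The seat is 262×271 mm, 40 mm thick, top at z = 407 mm. It stands on four round legs, each 28 mm in diameter, from z = 0 to the seat underside, each leg's axis is inset half a diameter from the nearest pair of seat edges (so the leg's bounding box is flush with the corner).

The picture frame is on top of the table. Four stools sit around the table at the −y, +y, −x, +x sides.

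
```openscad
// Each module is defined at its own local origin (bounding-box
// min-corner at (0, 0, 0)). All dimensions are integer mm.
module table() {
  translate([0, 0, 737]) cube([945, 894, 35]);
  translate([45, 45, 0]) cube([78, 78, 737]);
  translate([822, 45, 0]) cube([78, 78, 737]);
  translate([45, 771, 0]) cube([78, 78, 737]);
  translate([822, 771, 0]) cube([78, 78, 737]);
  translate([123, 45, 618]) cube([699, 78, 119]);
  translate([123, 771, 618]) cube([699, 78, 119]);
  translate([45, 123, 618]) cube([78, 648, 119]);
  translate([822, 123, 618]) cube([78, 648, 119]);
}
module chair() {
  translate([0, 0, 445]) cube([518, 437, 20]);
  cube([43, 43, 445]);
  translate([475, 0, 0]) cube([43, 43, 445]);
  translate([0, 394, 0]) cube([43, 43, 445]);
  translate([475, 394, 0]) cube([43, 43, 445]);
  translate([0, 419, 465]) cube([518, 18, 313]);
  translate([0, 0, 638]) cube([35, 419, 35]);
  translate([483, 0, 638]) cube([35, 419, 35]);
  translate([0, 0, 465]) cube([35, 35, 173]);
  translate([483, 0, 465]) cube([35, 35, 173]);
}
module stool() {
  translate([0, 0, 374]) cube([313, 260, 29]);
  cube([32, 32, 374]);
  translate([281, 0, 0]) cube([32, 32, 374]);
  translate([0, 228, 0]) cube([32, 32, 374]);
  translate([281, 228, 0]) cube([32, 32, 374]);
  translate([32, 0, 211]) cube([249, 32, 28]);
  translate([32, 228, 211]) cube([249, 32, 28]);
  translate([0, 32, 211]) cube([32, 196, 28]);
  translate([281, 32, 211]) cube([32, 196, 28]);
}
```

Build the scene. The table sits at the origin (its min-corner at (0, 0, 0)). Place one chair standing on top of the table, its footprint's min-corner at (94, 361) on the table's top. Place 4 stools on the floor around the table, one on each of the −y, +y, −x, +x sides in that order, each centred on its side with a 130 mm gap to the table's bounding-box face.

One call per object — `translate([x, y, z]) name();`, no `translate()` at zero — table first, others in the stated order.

table();
translate([94, 361, 772]) chair();
translate([316, -390, 0]) stool();
translate([316, 1024, 0]) stool();
translate([-443, 317, 0]) stool();
translate([1075, 317, 0]) stool();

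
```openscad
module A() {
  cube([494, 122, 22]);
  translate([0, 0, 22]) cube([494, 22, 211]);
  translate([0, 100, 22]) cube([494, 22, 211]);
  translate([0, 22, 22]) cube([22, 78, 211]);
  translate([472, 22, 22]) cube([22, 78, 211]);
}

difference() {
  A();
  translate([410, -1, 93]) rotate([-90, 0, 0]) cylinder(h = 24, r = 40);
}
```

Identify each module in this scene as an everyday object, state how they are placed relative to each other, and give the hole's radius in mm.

The subtracted cylinder has r = 40 mm.

A is an open box. The open box has a circular hole through its front wall. The hole's radius is 40 mm.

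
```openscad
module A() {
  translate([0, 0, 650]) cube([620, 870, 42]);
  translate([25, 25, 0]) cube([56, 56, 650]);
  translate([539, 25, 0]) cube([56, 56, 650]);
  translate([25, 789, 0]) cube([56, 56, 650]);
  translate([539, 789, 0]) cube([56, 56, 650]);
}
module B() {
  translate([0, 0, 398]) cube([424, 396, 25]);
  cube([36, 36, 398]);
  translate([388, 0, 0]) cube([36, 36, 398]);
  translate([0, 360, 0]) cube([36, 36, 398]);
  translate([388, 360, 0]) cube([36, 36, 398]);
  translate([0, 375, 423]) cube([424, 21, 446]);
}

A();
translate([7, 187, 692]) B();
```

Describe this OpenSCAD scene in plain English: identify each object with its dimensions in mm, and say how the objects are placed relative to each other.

A is a table: top 620 mm (x) × 870 mm (y), 42 mm thick, upper face at z = 692 mm, on four 56×56 mm square legs, each inset 25 mm from the nearest pair of top edges, running from z = 0 to the bottom of the top.

B is a chair. The seat is a 424×396×25 mm slab with its top at z = 423 mm, on four 36×36 mm corner legs (flush with the seat edges, standing on z = 0). A flat backrest 21 mm thick, 446 mm tall, spans the full seat width and rises from the seat top along its +y edge, rear face flush with the rear of the seat.

The chair is on top of the table.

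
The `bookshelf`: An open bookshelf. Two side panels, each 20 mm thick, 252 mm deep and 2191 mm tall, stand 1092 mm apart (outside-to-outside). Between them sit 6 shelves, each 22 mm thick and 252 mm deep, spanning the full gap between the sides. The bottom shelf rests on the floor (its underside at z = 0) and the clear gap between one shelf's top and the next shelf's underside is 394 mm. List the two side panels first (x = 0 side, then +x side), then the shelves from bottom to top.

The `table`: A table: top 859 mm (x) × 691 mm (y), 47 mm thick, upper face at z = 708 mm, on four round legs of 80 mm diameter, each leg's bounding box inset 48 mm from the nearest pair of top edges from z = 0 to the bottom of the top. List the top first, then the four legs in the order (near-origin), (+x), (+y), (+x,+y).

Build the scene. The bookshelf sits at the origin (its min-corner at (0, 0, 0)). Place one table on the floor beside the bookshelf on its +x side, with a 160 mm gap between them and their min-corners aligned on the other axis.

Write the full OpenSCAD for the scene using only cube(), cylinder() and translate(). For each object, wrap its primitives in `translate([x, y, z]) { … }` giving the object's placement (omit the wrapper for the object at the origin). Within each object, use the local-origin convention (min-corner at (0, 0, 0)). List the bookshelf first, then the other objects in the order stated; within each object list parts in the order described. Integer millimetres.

cube([20, 252, 2191]);
translate([1072, 0, 0]) cube([20, 252, 2191]);
translate([20, 0, 0]) cube([1052, 252, 22]);
translate([20, 0, 416]) cube([1052, 252, 22]);
translate([20, 0, 832]) cube([1052, 252, 22]);
translate([20, 0, 1248]) cube([1052, 252, 22]);
translate([20, 0, 1664]) cube([1052, 252, 22]);
translate([20, 0, 2080]) cube([1052, 252, 22]);
translate([1252, 0, 0]) {
  translate([0, 0, 661]) cube([859, 691, 47]);
  translate([88, 88, 0]) cylinder(h = 661, r = 40);
  translate([771, 88, 0]) cylinder(h = 661, r = 40);
  translate([88, 603, 0]) cylinder(h = 661, r = 40);
  translate([771, 603, 0]) cylinder(h = 661, r = 40);
}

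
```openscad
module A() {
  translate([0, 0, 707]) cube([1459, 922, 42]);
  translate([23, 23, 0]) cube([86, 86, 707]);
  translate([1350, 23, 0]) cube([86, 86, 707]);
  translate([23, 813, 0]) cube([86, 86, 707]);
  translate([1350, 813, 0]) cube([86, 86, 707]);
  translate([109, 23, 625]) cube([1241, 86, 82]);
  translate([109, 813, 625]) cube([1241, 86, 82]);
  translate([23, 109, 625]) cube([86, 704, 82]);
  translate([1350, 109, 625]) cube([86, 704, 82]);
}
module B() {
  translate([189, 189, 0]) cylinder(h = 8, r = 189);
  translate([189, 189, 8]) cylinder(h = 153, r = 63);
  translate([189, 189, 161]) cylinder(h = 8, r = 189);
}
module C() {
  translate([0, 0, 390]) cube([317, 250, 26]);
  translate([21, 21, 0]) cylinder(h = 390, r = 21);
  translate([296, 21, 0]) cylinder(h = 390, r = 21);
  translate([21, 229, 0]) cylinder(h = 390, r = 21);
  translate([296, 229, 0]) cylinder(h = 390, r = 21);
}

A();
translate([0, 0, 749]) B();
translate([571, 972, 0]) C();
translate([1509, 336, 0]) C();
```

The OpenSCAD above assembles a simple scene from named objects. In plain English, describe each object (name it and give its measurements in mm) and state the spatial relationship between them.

A is a rectangular dining table. The top is 1459×922×42 mm with its upper surface at z = 749 mm. It stands on four 86×86 mm square legs, each inset 23 mm from the nearest pair of top edges, running from the floor to the underside of the top. Four apron rails, 86 mm thick and 82 mm tall, run between adjacent legs with their top edges flush with the underside of the top and their outer faces flush with the legs' outer faces.

B is a spool: two coaxial disc flanges of radius 189 mm and thickness 8 mm, joined by a core cylinder of radius 63 mm and height 153 mm. The lower flange rests on z = 0 and the three cylinders share a vertical axis.

C is a four-legged stool. The seat is 317×250 mm, 26 mm thick, top at z = 416 mm. It stands on four round legs, each 42 mm in diameter, from z = 0 to the seat underside, each leg's axis is inset half a diameter from the nearest pair of seat edges (so the leg's bounding box is flush with the corner).

The spool is on top of the table. Two stools sit around the table at the +y, +x sides.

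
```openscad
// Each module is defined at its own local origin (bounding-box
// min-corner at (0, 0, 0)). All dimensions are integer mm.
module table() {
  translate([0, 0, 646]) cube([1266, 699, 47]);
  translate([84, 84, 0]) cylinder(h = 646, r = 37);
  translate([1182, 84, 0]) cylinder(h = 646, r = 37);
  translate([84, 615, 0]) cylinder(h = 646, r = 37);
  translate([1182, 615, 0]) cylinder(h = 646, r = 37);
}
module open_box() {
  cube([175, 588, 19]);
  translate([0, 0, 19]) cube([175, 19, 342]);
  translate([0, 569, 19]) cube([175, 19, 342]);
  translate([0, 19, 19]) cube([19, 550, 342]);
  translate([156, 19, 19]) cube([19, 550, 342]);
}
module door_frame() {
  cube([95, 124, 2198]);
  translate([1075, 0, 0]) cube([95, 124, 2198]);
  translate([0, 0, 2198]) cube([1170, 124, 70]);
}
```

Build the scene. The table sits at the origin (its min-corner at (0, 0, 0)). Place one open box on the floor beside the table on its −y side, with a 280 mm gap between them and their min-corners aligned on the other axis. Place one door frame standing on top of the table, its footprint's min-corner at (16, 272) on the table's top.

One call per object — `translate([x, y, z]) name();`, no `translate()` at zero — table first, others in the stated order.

table();
translate([0, -868, 0]) open_box();
translate([16, 272, 693]) door_frame();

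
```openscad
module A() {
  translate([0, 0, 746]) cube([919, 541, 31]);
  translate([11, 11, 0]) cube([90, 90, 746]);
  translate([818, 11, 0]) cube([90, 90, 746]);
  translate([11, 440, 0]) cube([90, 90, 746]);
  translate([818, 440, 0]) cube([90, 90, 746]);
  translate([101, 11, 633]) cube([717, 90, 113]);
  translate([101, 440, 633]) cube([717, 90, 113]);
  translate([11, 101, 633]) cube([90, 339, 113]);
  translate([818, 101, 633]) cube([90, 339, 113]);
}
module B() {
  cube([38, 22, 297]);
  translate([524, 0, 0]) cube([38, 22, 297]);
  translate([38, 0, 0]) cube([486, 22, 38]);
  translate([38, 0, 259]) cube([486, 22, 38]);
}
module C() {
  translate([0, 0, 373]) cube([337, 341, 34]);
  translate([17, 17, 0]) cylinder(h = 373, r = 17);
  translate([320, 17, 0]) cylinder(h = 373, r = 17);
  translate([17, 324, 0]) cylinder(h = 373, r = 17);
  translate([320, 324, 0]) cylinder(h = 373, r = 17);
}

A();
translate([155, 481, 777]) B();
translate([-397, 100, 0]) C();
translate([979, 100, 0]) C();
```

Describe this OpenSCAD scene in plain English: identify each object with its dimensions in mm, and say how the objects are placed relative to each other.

A is a rectangular dining table. The top is 919×541×31 mm with its upper surface at z = 777 mm. It stands on four 90×90 mm square legs, each inset 11 mm from the nearest pair of top edges, running from the floor to the underside of the top. Four apron rails, 90 mm thick and 113 mm tall, run between adjacent legs with their top edges flush with the underside of the top and their outer faces flush with the legs' outer faces.

B is a picture frame with a 486×221 mm rectangular opening (x by z) and a uniform 38 mm border on every side. Frame depth is 22 mm along y. It is built from two vertical stiles running the full outside height and two horizontal rails spanning the gap between the stiles.

C is a four-legged stool. The seat is 337×341 mm, 34 mm thick, top at z = 407 mm. It stands on four round legs, each 34 mm in diameter, from z = 0 to the seat underside, each leg's axis is inset half a diameter from the nearest pair of seat edges (so the leg's bounding box is flush with the corner).

The picture frame is on top of the table. Two stools sit around the table at the −x, +x sides.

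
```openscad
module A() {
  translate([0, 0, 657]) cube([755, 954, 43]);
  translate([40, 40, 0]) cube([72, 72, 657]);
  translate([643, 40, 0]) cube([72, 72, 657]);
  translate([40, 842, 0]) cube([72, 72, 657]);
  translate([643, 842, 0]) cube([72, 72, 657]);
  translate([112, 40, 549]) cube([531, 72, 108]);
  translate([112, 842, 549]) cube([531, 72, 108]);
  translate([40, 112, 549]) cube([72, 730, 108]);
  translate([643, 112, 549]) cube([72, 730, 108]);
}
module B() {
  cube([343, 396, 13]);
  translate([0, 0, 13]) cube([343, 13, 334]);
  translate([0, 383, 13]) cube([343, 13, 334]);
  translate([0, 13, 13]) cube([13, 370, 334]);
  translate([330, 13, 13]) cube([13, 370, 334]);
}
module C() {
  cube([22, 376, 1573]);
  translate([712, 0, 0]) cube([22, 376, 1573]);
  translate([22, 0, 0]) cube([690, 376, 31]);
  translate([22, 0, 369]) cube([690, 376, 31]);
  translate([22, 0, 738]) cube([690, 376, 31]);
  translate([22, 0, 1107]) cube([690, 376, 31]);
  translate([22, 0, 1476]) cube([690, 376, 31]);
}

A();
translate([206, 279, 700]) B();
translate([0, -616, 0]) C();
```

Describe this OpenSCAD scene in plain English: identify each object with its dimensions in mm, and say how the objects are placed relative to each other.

A is a table: top 755 mm (x) × 954 mm (y), 43 mm thick, upper face at z = 700 mm, on four 72×72 mm square legs, each inset 40 mm from the nearest pair of top edges, running from z = 0 to the bottom of the top. Four apron rails, 72 mm thick and 108 mm tall, run between adjacent legs with their top edges flush with the underside of the top and their outer faces flush with the legs' outer faces.

B is an open-topped rectangular box: outside dimensions 343×396×347 mm, with a uniform wall and base thickness of 13 mm. The base is a full 343×396 slab on the floor; four walls sit on top of the base. The front and back walls (the −y and +y sides) span the full width; the two side walls fit between them.

C is an open bookshelf. Two side panels, each 22 mm thick, 376 mm deep and 1573 mm tall, stand 734 mm apart (outside-to-outside). Between them sit 5 shelves, each 31 mm thick and 376 mm deep, spanning the full gap between the sides. The bottom shelf rests on the floor (its underside at z = 0) and the clear gap between one shelf's top and the next shelf's underside is 338 mm.

The open box is on top of the table, centred. The bookshelf is on the floor beside the table on its −y side.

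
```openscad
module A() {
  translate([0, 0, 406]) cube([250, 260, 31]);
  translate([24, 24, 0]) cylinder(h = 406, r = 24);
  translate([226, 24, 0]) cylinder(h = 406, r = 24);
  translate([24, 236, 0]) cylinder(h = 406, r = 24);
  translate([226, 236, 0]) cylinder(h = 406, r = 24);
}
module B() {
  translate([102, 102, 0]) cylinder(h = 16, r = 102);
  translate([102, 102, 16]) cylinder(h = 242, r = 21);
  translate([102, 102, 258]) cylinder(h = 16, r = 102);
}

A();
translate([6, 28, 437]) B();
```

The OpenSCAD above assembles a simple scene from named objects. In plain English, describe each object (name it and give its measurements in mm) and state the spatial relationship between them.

A is a simple wooden stool: a rectangular seat 250 mm (x) by 260 mm (y), 31 mm thick, top face at z = 437 mm, on four round legs, each 48 mm in diameter. The legs rest on z = 0, each leg's axis is inset half a diameter from the nearest pair of seat edges (so the leg's bounding box is flush with the corner).

B is a spool: two coaxial disc flanges of radius 102 mm and thickness 16 mm, joined by a core cylinder of radius 21 mm and height 242 mm. The lower flange rests on z = 0 and the three cylinders share a vertical axis.

The spool is on top of the stool.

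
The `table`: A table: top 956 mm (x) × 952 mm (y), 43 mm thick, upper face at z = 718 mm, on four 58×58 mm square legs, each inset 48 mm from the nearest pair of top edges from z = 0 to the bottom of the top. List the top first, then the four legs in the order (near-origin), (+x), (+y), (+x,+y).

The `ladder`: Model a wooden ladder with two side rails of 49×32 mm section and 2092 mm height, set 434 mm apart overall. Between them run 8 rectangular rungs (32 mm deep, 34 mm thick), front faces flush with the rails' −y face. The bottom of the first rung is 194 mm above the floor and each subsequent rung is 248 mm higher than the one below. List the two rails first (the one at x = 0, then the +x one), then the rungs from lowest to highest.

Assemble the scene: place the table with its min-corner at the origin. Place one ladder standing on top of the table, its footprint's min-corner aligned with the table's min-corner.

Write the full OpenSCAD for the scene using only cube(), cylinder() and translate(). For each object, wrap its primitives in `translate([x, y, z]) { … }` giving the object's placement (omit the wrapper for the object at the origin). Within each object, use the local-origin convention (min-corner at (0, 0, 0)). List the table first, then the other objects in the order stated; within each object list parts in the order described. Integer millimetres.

translate([0, 0, 675]) cube([956, 952, 43]);
translate([48, 48, 0]) cube([58, 58, 675]);
translate([850, 48, 0]) cube([58, 58, 675]);
translate([48, 846, 0]) cube([58, 58, 675]);
translate([850, 846, 0]) cube([58, 58, 675]);
translate([0, 0, 718]) {
  cube([49, 32, 2092]);
  translate([385, 0, 0]) cube([49, 32, 2092]);
  translate([49, 0, 194]) cube([336, 32, 34]);
  translate([49, 0, 442]) cube([336, 32, 34]);
  translate([49, 0, 690]) cube([336, 32, 34]);
  translate([49, 0, 938]) cube([336, 32, 34]);
  translate([49, 0, 1186]) cube([336, 32, 34]);
  translate([49, 0, 1434]) cube([336, 32, 34]);
  translate([49, 0, 1682]) cube([336, 32, 34]);
  translate([49, 0, 1930]) cube([336, 32, 34]);
}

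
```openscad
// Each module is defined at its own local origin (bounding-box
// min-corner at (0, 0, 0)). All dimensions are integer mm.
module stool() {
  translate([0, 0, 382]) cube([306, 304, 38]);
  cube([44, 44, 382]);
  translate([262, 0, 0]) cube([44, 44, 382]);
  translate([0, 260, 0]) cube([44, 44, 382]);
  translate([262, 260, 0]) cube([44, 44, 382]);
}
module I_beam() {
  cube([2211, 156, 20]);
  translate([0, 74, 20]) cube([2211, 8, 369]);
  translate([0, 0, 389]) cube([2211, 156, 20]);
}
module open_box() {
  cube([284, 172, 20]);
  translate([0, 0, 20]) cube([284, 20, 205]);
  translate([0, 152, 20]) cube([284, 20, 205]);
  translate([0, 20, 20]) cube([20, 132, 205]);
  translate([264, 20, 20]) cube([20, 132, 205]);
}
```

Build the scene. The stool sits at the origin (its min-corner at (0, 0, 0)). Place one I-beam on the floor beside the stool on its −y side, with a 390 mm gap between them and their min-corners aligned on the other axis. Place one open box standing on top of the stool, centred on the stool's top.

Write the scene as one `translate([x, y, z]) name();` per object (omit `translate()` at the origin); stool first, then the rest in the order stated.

stool();
translate([0, -546, 0]) I_beam();
translate([11, 66, 420]) open_box();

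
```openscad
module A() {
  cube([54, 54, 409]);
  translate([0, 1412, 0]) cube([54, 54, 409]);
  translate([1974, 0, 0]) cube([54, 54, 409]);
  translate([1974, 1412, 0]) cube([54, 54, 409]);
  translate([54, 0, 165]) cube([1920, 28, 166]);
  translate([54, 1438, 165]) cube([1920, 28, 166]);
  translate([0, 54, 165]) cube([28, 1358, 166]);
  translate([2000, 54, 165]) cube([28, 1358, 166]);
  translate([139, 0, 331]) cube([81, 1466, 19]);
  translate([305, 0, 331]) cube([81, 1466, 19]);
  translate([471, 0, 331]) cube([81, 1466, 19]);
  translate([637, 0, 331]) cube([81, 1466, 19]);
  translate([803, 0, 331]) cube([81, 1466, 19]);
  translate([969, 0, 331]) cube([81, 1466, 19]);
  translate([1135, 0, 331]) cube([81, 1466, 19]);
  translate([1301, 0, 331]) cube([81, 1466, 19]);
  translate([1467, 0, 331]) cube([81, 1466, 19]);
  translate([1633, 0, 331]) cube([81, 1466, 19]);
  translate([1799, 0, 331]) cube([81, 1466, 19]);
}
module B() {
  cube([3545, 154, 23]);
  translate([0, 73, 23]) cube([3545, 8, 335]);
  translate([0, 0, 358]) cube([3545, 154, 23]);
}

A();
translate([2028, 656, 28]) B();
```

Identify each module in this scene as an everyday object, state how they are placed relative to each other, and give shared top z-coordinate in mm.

Both tops at z = 409 mm.

A is a bed frame. B is an I-beam. The I-beam is beside the bed frame with their tops flush at z = 409. The shared top z-coordinate is 409 mm.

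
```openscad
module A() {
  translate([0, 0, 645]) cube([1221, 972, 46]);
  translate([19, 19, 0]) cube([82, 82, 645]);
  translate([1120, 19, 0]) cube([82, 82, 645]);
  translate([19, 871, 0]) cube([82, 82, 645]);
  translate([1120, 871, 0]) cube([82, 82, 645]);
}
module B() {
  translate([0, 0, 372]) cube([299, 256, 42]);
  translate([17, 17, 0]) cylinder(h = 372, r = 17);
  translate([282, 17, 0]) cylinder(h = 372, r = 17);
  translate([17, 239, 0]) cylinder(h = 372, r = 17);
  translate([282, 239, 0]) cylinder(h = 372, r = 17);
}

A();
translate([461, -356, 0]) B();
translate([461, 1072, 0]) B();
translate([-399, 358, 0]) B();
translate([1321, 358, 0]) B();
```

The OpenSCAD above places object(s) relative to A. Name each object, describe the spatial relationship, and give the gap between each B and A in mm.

Each stool's nearest face is 100 mm from the table's bounding box.

A is a table. B is a stool. Four stools sit around the table at the −y, +y, −x, +x sides. The gap between each stool and the table is 100 mm.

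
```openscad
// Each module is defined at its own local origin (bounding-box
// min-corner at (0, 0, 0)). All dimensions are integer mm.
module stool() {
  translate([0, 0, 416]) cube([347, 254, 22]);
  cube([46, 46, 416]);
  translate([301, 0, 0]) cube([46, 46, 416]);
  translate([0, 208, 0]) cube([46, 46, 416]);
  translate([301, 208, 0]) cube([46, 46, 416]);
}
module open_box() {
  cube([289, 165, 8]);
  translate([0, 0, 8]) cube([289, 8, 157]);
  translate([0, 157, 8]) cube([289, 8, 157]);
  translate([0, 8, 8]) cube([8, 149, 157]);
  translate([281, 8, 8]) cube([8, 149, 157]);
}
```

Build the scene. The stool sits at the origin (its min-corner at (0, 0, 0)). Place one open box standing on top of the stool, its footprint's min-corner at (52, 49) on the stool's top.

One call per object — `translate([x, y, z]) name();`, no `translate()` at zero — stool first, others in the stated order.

stool();
translate([52, 49, 438]) open_box();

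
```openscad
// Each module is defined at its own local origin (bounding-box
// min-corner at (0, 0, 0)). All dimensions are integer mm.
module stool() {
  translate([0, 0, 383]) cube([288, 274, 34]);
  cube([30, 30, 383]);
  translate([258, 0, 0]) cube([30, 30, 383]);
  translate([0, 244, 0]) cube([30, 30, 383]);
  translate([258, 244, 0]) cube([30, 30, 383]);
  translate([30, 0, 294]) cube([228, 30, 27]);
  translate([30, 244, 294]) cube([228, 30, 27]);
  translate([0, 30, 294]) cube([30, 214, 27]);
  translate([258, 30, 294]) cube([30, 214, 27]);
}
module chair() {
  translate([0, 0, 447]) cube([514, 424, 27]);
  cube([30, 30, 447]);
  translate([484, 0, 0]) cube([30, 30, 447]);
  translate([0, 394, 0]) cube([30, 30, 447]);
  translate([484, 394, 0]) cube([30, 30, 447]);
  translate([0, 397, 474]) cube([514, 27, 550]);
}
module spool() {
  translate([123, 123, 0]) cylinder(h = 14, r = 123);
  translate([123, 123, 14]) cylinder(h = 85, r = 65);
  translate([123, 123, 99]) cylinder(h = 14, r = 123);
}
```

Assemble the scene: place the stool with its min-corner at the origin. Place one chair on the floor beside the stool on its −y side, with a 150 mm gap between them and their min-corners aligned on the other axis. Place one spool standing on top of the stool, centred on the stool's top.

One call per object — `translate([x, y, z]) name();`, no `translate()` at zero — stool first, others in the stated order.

stool();
translate([0, -574, 0]) chair();
translate([21, 14, 417]) spool();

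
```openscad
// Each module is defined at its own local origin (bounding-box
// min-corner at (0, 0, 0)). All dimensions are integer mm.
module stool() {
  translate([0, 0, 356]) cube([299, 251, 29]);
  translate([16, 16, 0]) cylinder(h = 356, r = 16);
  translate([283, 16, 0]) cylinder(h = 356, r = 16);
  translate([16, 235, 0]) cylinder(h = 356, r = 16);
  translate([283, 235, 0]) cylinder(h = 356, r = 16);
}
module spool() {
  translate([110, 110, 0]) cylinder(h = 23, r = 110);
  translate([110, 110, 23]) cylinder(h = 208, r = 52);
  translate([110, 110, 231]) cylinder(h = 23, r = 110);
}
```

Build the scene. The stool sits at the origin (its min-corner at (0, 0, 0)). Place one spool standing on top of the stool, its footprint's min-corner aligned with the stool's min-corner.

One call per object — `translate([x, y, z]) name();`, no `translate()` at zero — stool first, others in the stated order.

stool();
translate([0, 0, 385]) spool();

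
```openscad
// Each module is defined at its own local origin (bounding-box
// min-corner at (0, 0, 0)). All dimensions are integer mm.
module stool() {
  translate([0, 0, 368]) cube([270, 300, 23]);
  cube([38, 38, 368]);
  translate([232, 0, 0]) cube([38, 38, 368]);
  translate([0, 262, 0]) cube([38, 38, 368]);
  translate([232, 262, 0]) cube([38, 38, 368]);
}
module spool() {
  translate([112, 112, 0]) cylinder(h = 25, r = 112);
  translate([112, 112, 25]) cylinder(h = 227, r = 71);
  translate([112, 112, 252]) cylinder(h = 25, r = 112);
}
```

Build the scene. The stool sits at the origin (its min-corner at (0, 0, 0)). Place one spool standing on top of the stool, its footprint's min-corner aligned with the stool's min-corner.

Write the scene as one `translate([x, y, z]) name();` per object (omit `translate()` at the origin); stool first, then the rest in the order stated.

stool();
translate([0, 0, 391]) spool();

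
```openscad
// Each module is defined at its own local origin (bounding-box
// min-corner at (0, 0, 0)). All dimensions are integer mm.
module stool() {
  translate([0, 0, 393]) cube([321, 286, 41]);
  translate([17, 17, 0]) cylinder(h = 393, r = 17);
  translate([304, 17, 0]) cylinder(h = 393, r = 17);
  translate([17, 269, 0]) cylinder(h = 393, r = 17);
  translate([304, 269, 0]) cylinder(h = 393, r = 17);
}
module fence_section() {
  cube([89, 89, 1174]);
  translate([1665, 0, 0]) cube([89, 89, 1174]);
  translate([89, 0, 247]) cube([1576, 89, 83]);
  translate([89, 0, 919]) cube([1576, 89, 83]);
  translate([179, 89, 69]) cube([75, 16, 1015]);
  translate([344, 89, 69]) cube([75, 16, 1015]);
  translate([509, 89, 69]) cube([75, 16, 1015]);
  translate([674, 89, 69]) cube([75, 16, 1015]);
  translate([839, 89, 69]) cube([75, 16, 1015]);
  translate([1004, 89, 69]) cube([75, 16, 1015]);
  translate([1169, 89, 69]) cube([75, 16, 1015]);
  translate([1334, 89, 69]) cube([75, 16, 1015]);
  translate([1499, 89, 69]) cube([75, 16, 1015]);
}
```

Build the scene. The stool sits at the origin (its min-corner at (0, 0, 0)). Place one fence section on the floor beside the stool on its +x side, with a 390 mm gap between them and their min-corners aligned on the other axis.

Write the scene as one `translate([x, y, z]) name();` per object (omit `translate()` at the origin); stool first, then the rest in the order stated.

stool();
translate([711, 0, 0]) fence_section();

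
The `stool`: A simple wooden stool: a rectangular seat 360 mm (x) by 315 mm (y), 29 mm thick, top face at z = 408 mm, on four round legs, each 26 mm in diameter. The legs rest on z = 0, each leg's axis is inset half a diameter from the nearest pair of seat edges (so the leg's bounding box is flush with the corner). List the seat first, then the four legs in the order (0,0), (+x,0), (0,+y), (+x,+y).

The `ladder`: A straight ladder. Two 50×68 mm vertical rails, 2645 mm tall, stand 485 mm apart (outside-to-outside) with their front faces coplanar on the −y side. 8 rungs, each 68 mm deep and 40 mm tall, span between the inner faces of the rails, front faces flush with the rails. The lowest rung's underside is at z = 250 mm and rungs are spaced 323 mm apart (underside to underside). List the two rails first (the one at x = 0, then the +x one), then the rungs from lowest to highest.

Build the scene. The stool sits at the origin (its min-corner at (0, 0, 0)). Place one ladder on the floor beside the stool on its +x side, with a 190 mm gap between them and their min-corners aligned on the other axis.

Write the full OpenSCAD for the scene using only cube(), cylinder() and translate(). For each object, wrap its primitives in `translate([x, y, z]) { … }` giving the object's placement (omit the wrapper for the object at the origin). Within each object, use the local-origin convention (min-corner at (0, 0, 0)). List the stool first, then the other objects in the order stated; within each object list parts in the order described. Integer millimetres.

translate([0, 0, 379]) cube([360, 315, 29]);
translate([13, 13, 0]) cylinder(h = 379, r = 13);
translate([347, 13, 0]) cylinder(h = 379, r = 13);
translate([13, 302, 0]) cylinder(h = 379, r = 13);
translate([347, 302, 0]) cylinder(h = 379, r = 13);
translate([550, 0, 0]) {
  cube([50, 68, 2645]);
  translate([435, 0, 0]) cube([50, 68, 2645]);
  translate([50, 0, 250]) cube([385, 68, 40]);
  translate([50, 0, 573]) cube([385, 68, 40]);
  translate([50, 0, 896]) cube([385, 68, 40]);
  translate([50, 0, 1219]) cube([385, 68, 40]);
  translate([50, 0, 1542]) cube([385, 68, 40]);
  translate([50, 0, 1865]) cube([385, 68, 40]);
  translate([50, 0, 2188]) cube([385, 68, 40]);
  translate([50, 0, 2511]) cube([385, 68, 40]);
}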